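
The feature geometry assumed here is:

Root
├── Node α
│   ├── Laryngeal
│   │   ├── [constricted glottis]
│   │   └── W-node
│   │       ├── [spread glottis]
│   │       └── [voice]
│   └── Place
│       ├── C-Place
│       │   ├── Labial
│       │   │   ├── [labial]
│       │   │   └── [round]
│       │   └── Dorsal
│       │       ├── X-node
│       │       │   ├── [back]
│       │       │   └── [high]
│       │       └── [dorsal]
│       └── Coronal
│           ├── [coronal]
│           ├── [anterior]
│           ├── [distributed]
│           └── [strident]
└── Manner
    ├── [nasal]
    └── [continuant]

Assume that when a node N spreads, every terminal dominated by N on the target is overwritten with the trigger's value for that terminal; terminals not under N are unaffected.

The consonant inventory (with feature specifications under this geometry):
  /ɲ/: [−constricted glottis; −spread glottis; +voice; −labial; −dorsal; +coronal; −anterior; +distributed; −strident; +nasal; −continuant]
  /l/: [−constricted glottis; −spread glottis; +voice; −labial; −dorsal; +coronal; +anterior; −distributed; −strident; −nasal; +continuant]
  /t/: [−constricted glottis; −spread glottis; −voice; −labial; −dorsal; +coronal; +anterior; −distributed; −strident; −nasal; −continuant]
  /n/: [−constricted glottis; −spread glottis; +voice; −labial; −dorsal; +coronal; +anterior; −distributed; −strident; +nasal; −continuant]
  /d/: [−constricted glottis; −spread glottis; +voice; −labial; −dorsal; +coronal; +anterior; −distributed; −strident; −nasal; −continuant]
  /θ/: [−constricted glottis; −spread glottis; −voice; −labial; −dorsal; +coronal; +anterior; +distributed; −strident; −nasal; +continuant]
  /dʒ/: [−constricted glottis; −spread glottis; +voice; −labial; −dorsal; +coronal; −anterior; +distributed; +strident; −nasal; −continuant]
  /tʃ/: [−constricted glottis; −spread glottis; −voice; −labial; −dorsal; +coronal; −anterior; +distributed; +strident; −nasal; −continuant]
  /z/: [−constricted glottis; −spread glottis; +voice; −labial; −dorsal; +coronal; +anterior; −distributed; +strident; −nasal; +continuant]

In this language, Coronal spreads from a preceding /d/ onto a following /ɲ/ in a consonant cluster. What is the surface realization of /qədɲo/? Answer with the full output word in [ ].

Coronal immediately or transitively dominates [coronal], [anterior], [distributed], [strident].
The target acquires /d/'s values for everything under Coronal — [+coronal], [+anterior], [−distributed], [−strident] — while keeping its own [constricted glottis], [spread glottis], [voice], ….
This feature bundle is that of [n], so /qədɲo/ surfaces as [qədno].

[qədno]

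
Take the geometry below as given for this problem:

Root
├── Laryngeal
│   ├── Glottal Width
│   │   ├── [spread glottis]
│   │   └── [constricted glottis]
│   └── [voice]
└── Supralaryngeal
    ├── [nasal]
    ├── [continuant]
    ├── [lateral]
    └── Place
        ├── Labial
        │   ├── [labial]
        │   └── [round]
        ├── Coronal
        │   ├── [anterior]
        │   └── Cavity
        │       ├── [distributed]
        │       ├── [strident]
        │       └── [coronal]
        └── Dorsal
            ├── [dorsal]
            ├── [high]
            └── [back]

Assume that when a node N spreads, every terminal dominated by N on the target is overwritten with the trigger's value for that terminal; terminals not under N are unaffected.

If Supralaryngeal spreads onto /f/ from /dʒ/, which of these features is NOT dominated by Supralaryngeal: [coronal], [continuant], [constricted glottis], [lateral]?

Supralaryngeal dominates exactly [nasal], [continuant], [lateral], [labial], [round], [anterior], [distributed], [strident], [coronal], [dorsal], [high], [back].
[coronal], [lateral], [continuant] all lie under Supralaryngeal, so they are overwritten when Supralaryngeal spreads.
But [constricted glottis] is a dependent of Glottal Width, outside Supralaryngeal; it is therefore untouched by the spreading.

[constricted glottis]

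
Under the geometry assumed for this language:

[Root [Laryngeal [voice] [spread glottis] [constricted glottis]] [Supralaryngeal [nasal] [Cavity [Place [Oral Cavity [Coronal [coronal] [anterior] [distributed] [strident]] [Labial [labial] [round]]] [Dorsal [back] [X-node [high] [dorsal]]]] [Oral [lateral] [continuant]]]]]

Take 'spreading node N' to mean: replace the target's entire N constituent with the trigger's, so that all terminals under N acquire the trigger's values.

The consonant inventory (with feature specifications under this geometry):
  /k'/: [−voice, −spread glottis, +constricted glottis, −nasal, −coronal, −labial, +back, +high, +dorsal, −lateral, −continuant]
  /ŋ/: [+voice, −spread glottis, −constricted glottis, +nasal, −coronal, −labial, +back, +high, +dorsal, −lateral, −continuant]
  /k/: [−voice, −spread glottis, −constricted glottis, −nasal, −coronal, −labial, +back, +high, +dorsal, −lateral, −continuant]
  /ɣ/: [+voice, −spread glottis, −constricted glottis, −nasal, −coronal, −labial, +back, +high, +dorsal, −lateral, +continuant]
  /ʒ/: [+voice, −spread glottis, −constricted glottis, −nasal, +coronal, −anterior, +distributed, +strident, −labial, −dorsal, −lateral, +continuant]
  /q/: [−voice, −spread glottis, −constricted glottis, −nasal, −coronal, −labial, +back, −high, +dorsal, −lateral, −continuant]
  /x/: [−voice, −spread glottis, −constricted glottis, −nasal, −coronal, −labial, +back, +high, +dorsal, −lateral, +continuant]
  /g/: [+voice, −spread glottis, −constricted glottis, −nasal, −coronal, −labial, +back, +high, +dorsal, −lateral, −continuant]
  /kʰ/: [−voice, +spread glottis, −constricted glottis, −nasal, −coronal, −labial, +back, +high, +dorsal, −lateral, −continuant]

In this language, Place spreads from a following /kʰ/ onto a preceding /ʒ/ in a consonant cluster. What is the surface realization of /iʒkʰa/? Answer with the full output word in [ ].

[iɣkʰa]

The Place node dominates the terminals [coronal], [anterior], [distributed], [strident], [labial], [round], [back], [high], [dorsal].
Spreading Place from /kʰ/ onto /ʒ/ replaces those values with /kʰ/'s: [−coronal], [−labial], [+back], [+high], [+dorsal]. Features outside Place ([voice], [spread glottis], [constricted glottis], …) stay as in /ʒ/.
Among the inventory, only /ɣ/ has exactly this specification, giving the surface form [iɣkʰa].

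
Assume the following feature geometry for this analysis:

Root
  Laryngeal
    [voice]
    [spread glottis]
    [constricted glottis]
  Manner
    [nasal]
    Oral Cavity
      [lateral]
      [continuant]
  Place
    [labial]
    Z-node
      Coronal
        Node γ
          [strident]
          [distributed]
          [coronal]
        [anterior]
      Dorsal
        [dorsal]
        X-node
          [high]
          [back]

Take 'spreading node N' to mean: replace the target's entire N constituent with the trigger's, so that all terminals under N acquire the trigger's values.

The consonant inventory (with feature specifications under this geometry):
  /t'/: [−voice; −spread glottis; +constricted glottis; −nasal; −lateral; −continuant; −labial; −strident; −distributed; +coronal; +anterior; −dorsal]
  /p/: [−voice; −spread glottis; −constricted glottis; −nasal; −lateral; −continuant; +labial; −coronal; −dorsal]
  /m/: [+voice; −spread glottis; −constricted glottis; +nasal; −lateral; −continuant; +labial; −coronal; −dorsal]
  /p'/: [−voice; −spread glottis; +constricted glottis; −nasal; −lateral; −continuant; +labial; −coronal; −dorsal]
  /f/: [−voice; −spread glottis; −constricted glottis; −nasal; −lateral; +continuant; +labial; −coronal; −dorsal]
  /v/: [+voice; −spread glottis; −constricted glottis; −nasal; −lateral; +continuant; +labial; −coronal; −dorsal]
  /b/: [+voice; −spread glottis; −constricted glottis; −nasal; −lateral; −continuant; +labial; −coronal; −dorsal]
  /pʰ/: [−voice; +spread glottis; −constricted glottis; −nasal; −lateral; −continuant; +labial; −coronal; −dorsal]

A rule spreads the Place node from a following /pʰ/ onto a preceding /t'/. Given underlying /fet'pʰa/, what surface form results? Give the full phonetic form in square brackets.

[fep'pʰa]

The Place node dominates the terminals [labial], [strident], [distributed], [coronal], [anterior], [dorsal], [high], [back].
The target acquires /pʰ/'s values for everything under Place — [+labial], [−coronal], [−dorsal] — while keeping its own [voice], [spread glottis], [constricted glottis], ….
This feature bundle is that of [p'], so /fet'pʰa/ surfaces as [fep'pʰa].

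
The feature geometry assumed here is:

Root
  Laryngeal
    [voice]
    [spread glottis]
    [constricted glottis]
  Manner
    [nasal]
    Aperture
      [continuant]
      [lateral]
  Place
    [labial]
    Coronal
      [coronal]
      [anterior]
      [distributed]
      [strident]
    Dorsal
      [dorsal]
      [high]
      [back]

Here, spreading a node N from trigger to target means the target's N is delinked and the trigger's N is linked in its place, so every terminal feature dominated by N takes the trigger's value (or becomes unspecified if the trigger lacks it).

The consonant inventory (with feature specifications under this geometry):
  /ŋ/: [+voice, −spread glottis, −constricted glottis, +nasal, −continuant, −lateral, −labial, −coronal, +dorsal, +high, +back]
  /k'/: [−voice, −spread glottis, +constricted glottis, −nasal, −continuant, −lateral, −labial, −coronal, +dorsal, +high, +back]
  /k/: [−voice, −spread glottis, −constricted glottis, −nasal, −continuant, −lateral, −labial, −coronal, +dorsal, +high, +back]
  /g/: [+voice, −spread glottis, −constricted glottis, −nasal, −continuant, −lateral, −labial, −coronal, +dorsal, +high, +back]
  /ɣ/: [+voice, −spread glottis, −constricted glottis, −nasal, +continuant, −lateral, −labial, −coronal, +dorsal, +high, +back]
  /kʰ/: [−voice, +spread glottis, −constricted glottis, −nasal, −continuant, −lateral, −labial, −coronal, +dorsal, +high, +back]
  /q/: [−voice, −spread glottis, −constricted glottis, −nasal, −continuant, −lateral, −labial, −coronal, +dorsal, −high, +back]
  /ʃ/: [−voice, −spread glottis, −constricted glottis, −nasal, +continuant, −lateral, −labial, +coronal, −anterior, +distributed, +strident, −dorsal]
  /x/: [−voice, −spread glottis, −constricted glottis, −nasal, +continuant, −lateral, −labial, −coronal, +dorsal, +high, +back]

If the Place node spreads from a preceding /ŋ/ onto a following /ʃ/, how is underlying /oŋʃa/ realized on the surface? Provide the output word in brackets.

Terminals under Place in this geometry: [labial], [coronal], [anterior], [distributed], [strident], [dorsal], [high], [back].
Spreading Place from /ŋ/ onto /ʃ/ replaces those values with /ŋ/'s: [−labial], [−coronal], [+dorsal], [+high], [+back]. Features outside Place ([voice], [spread glottis], [constricted glottis], …) stay as in /ʃ/.
This feature bundle is that of [x], so /oŋʃa/ surfaces as [oŋxa].

[oŋxa]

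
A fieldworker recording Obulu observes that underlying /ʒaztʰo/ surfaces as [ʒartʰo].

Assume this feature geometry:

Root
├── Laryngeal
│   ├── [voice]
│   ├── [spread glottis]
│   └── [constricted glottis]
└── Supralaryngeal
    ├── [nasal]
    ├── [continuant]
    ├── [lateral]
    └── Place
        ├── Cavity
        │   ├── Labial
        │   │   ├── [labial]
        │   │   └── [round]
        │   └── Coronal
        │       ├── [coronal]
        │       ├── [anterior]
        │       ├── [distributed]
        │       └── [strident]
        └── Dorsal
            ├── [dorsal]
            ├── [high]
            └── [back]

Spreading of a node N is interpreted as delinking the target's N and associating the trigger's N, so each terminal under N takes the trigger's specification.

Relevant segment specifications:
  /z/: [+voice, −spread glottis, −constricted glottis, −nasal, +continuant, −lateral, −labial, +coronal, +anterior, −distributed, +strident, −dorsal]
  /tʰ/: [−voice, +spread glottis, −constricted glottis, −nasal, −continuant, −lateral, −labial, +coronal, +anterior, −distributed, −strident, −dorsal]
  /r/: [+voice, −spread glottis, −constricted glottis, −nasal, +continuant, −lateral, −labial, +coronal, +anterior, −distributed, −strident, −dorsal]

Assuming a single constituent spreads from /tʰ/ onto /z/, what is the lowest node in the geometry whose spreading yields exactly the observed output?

[strident]

/z/ and [r] differ in [strident]; every other specified feature is identical.
With a single altered terminal, the smallest constituent that could spread is that terminal — [strident].
[continuant], [spread glottis] stay as in /z/ although /tʰ/ differs there, so no node dominating them spread; among the remaining candidates [strident] is the lowest that derives the output.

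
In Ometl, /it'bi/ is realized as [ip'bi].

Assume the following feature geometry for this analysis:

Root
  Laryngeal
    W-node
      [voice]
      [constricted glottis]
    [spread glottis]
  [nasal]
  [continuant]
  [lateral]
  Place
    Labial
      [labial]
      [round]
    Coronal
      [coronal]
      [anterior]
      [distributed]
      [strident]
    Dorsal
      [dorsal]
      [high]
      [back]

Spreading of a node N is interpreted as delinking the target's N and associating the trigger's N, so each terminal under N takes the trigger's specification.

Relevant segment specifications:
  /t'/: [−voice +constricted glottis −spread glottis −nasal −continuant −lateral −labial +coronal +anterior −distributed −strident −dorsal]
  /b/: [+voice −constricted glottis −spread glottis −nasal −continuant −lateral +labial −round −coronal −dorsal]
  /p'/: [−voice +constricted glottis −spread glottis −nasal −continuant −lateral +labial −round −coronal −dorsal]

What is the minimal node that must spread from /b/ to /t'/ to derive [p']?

/t'/ and [p'] differ in [labial], [round], [coronal], [anterior], [distributed], [strident]; every other specified feature is identical.
In this geometry the lowest node dominating all of them is Place: every daughter of Place dominates only a proper subset, so no lower node suffices.
Delinking /t'/'s Place and associating /b/'s Place gives precisely the feature bundle of [p'].
[constricted glottis], [voice] — on which /b/ differs from /t'/ — are unchanged, so Root cannot have spread; the constituent is no larger than Place.

Place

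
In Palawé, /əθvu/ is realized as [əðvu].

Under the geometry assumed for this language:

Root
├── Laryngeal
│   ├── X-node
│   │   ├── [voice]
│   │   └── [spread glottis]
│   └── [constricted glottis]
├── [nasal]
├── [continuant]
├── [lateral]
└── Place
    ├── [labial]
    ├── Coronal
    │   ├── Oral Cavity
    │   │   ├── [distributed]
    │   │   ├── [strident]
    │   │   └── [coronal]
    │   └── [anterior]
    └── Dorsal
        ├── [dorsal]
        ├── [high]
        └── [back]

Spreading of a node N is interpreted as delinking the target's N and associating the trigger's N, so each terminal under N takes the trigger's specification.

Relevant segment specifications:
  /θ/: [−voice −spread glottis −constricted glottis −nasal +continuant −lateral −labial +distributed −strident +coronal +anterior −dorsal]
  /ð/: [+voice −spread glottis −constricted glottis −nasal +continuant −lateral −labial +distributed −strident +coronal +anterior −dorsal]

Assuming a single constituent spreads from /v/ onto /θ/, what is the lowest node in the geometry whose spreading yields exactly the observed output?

[voice]

Comparing /θ/ with its surface form [ð], the only feature that changes is [voice].
Since just one terminal is affected and it takes /v/'s value, spreading the terminal [voice] alone is sufficient and minimal.
Features on which the two segments disagree outside [voice], such as [coronal], [labial], are unchanged — nothing dominating them spread, and [voice] is the minimal sufficient constituent.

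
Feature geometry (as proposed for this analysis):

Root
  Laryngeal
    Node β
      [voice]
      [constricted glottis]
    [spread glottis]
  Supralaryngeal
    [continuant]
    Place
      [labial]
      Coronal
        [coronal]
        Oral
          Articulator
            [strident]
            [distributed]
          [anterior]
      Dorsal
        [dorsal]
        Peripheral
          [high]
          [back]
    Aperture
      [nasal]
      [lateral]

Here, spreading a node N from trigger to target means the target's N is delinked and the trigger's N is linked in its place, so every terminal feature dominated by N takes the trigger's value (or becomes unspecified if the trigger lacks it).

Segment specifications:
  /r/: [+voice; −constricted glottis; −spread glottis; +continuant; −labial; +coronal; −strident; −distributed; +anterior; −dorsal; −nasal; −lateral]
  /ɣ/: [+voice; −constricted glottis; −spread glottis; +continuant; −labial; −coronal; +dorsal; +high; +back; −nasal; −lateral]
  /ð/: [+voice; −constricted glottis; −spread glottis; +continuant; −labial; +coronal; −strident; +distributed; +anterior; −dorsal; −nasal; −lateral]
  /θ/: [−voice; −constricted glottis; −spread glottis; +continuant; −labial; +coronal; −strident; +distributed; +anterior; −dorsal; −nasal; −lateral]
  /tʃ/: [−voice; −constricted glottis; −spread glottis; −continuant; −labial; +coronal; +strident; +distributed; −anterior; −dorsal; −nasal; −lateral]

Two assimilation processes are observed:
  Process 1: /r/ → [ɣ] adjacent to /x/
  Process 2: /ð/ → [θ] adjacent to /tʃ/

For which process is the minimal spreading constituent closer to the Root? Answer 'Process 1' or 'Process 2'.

Process 1 alters [coronal], [anterior], [distributed], [strident], [dorsal], [high], [back]; the lowest common ancestor is Place (depth 2 from Root).
In Process 2, [voice] changes, so the minimal spreading node is [voice] at depth 3.
Depth 2 < depth 3; Process 1 involves the structurally higher constituent Place.

Process 1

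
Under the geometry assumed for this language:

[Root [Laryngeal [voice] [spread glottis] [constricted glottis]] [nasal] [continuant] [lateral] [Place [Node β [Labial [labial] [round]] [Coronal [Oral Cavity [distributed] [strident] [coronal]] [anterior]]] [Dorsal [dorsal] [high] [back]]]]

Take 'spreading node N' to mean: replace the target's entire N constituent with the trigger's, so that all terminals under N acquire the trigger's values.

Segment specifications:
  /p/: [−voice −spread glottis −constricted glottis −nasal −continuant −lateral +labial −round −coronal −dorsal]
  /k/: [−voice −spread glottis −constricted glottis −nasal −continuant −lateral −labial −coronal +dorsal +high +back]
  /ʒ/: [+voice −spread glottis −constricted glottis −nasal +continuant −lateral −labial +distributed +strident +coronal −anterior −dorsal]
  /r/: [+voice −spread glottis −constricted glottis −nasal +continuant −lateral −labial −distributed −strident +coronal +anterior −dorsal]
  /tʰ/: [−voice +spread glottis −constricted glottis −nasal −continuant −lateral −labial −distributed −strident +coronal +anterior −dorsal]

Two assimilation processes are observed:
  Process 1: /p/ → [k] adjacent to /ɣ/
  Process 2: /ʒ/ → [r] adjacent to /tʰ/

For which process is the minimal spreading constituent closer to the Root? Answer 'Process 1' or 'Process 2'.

In Process 1, [labial], [round], [dorsal], [high], [back] change, so the minimal spreading node is Place at depth 1.
In Process 2, [anterior], [distributed], [strident] change, so the minimal spreading node is Coronal at depth 3.
Place is closer to Root than Coronal, so Process 1 spreads the higher node.

Process 1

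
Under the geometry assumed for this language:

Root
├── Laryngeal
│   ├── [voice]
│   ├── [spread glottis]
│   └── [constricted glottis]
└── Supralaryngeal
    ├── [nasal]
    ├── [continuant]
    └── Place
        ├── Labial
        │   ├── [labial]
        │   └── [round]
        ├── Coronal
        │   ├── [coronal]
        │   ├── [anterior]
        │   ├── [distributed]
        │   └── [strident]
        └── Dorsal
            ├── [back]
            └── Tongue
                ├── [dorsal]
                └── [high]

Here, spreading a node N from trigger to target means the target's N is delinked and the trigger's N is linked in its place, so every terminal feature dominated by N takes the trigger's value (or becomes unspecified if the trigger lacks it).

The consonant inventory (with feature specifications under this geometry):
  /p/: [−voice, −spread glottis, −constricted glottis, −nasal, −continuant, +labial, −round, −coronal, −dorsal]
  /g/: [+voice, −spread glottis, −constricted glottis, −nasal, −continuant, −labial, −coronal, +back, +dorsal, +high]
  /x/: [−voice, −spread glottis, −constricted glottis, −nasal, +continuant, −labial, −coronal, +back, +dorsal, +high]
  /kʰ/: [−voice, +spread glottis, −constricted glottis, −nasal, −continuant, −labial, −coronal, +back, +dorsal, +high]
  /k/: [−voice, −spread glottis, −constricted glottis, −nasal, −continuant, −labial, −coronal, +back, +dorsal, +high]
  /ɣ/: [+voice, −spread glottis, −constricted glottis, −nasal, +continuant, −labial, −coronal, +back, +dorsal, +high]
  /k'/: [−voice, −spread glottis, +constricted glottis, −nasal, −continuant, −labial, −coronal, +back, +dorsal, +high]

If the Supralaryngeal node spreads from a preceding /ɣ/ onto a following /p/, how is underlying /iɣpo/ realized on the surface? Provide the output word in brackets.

[iɣxo]

Supralaryngeal immediately or transitively dominates [nasal], [continuant], [labial], [round], [coronal], [anterior], [distributed], [strident], [back], [dorsal], [high].
Spreading Supralaryngeal from /ɣ/ onto /p/ replaces those values with /ɣ/'s: [−nasal], [+continuant], [−labial], [−coronal], [+back], [+dorsal], [+high]. Features outside Supralaryngeal ([voice], [spread glottis], [constricted glottis]) stay as in /p/.
This feature bundle is that of [x], so /iɣpo/ surfaces as [iɣxo].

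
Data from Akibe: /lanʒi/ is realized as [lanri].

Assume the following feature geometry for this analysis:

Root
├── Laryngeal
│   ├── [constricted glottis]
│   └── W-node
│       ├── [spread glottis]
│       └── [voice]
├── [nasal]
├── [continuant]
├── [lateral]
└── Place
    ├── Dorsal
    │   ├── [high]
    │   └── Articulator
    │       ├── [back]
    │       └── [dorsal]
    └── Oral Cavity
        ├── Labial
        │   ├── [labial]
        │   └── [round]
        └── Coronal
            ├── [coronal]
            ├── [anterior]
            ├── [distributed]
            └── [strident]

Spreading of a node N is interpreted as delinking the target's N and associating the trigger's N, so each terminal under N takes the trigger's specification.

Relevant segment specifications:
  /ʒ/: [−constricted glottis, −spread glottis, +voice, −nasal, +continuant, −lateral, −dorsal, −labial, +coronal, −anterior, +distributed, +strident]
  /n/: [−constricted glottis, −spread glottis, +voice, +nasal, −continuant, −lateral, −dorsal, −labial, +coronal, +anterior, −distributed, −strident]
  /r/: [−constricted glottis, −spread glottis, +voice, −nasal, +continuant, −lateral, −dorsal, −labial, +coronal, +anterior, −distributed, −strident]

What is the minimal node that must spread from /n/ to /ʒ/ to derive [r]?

Coronal

Feature comparison: [anterior], [distributed], [strident] differ between /ʒ/ and [r]; the remaining terminals match.
In this geometry the lowest node dominating all of them is Coronal: every daughter of Coronal dominates only a proper subset, so no lower node suffices.
Spreading Coronal from /n/ overwrites each of those terminals with /n/'s values, yielding exactly [r].
[nasal], [continuant] stay as in /ʒ/ although /n/ differs there, so no node dominating them spread; among the remaining candidates Coronal is the lowest that derives the output.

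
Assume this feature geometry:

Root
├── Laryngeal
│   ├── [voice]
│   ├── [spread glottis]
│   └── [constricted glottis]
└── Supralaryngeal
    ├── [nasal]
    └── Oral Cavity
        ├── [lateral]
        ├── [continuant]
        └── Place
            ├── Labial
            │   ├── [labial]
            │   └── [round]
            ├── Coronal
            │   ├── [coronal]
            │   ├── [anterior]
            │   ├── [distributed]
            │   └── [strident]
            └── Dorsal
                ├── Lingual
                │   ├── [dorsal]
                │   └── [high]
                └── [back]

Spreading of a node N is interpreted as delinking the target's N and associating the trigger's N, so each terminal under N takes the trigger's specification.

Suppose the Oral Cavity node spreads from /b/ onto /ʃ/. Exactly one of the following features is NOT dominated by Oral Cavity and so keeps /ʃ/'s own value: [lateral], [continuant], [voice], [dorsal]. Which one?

Under this geometry, Oral Cavity contains [lateral], [continuant], [labial], [round], [coronal], [anterior], [distributed], [strident], [dorsal], [high], [back].
[dorsal], [lateral], [continuant] all lie under Oral Cavity, so they are overwritten when Oral Cavity spreads.
But [voice] is a dependent of Laryngeal, outside Oral Cavity; it is therefore untouched by the spreading.

[voice]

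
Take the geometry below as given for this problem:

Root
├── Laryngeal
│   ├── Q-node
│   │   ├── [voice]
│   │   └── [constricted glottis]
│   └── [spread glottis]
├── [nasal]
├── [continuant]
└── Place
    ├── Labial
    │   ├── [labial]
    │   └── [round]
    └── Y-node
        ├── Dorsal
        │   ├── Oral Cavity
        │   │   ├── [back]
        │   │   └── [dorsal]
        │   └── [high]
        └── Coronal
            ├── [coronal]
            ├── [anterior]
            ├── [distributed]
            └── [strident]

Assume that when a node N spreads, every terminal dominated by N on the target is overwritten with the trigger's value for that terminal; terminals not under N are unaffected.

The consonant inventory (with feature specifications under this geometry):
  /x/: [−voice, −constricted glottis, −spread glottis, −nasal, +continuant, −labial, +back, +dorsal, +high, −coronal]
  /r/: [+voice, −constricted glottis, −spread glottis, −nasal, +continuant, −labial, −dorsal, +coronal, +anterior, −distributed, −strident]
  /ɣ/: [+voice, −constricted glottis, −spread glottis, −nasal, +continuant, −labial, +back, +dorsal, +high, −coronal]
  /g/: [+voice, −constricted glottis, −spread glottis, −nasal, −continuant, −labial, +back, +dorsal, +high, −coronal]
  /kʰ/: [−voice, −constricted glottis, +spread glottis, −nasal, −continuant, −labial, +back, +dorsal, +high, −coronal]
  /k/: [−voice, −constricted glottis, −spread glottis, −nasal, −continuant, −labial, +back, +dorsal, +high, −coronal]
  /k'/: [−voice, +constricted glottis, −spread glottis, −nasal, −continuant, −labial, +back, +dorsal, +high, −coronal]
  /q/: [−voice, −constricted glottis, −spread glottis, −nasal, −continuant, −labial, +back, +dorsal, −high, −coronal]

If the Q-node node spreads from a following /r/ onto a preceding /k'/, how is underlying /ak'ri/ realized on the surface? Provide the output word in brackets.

The Q-node node dominates the terminals [voice], [constricted glottis].
After delinking /k'/'s Q-node and linking /r/'s, the affected terminals become [+voice], [−constricted glottis]; [spread glottis], [nasal], [continuant], … (outside Q-node) are retained from /k'/.
The resulting bundle matches /g/ in the inventory; substituting it for /k'/ gives [agri].

[agri]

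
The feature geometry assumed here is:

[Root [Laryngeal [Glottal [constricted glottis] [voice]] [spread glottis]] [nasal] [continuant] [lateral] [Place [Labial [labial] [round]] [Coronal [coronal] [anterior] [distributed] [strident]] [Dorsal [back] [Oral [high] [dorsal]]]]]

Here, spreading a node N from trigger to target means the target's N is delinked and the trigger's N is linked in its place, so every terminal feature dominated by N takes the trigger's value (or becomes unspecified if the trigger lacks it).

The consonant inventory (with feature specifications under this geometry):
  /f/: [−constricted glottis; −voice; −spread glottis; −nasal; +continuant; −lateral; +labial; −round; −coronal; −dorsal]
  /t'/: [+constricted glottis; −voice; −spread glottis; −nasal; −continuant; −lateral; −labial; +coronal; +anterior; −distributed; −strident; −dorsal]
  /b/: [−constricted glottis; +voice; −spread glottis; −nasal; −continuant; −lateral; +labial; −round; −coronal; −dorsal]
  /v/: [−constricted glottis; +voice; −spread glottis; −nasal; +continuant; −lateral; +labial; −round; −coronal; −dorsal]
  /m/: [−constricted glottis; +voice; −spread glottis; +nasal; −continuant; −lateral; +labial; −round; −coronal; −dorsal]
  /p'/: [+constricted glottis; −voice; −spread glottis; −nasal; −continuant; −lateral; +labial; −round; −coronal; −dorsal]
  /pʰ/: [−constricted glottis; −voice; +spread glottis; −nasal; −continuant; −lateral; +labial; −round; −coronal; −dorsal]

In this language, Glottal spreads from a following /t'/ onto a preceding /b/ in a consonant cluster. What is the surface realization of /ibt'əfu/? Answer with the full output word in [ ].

[ip't'əfu]

Glottal immediately or transitively dominates [constricted glottis], [voice].
The target acquires /t'/'s values for everything under Glottal — [+constricted glottis], [−voice] — while keeping its own [spread glottis], [nasal], [continuant], ….
The resulting bundle matches /p'/ in the inventory; substituting it for /b/ gives [ip't'əfu].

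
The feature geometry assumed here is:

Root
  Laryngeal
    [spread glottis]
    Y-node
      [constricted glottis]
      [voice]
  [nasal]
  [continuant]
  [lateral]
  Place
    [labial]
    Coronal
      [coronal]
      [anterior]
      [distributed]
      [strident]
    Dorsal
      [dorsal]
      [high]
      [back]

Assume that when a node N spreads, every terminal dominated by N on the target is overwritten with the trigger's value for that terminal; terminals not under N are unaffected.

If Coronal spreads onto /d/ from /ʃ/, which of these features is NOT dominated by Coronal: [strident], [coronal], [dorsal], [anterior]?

[dorsal]

Coronal dominates exactly [coronal], [anterior], [distributed], [strident].
Spreading Coronal replaces [coronal], [anterior], [strident] with the trigger's values, since each sits inside the Coronal constituent.
[dorsal] attaches under Dorsal, not under Coronal, so /d/ retains its own value for [dorsal].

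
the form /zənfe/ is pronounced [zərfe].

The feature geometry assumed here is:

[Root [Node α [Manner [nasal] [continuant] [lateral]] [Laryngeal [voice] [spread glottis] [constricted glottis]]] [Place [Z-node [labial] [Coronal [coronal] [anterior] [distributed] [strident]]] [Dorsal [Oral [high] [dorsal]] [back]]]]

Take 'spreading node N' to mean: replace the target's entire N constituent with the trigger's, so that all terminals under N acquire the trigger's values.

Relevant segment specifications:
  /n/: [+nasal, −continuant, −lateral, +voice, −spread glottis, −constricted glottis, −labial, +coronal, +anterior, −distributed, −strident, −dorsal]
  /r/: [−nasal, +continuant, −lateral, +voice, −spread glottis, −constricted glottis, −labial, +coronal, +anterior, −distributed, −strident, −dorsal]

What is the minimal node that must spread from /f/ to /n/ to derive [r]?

The alternation /n/ → [r] changes [nasal], [continuant] and nothing else.
These terminals are all dominated by Manner, and no proper subconstituent of Manner covers them all; Manner is their lowest common ancestor.
If Manner spreads, every terminal under it takes /f/'s value, producing [r] as observed.
Since [voice] is preserved even though /f/ disagrees there, no node above Manner spread.

Manner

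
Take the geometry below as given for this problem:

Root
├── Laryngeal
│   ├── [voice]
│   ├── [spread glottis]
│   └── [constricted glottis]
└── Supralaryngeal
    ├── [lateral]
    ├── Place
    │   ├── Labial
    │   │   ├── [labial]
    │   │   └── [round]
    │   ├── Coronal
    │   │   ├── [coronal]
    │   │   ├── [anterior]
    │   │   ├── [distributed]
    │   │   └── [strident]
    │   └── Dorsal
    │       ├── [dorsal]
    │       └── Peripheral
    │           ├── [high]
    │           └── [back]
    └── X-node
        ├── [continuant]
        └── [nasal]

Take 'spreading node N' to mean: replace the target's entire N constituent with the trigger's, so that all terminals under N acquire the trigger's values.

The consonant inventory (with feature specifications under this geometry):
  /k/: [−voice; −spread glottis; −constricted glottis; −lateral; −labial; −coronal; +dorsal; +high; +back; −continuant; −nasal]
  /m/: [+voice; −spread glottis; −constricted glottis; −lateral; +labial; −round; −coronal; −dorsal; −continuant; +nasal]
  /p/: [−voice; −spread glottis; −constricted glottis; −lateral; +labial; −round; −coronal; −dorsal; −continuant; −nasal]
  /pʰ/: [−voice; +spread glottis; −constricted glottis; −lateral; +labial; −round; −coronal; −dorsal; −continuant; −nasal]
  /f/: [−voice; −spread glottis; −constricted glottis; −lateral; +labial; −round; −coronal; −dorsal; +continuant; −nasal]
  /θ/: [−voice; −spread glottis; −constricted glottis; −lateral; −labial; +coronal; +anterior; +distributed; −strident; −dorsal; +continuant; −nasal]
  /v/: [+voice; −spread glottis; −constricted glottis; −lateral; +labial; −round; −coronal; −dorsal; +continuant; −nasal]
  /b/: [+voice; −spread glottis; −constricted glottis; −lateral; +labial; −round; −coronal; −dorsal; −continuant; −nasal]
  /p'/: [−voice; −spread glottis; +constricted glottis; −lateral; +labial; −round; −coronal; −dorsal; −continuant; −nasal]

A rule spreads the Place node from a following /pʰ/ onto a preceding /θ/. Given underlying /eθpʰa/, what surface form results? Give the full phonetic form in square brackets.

[efpʰa]

Terminals under Place in this geometry: [labial], [round], [coronal], [anterior], [distributed], [strident], [dorsal], [high], [back].
After delinking /θ/'s Place and linking /pʰ/'s, the affected terminals become [+labial], [−round], [−coronal], [−dorsal]; [voice], [spread glottis], [constricted glottis], … (outside Place) are retained from /θ/.
This feature bundle is that of [f], so /eθpʰa/ surfaces as [efpʰa].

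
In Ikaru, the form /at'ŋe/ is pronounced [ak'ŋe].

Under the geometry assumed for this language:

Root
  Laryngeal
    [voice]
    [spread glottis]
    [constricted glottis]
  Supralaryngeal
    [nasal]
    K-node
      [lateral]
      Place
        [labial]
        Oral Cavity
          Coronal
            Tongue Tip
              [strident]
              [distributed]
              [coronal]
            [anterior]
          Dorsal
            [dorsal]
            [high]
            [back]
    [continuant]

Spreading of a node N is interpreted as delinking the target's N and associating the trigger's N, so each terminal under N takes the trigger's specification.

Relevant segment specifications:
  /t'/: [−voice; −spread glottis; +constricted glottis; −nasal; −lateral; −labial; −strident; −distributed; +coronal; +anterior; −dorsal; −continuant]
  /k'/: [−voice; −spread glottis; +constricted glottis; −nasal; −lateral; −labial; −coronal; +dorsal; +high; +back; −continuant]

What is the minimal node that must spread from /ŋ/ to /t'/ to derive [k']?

Oral Cavity

/t'/ and [k'] differ in [coronal], [anterior], [distributed], [strident], [dorsal], [high], [back]; every other specified feature is identical.
These terminals are all dominated by Oral Cavity, and no proper subconstituent of Oral Cavity covers them all; Oral Cavity is their lowest common ancestor.
Spreading Oral Cavity from /ŋ/ overwrites each of those terminals with /ŋ/'s values, yielding exactly [k'].
Features on which the two segments disagree outside Oral Cavity, such as [voice], [nasal], are unchanged — nothing dominating them spread, and Oral Cavity is the minimal sufficient constituent.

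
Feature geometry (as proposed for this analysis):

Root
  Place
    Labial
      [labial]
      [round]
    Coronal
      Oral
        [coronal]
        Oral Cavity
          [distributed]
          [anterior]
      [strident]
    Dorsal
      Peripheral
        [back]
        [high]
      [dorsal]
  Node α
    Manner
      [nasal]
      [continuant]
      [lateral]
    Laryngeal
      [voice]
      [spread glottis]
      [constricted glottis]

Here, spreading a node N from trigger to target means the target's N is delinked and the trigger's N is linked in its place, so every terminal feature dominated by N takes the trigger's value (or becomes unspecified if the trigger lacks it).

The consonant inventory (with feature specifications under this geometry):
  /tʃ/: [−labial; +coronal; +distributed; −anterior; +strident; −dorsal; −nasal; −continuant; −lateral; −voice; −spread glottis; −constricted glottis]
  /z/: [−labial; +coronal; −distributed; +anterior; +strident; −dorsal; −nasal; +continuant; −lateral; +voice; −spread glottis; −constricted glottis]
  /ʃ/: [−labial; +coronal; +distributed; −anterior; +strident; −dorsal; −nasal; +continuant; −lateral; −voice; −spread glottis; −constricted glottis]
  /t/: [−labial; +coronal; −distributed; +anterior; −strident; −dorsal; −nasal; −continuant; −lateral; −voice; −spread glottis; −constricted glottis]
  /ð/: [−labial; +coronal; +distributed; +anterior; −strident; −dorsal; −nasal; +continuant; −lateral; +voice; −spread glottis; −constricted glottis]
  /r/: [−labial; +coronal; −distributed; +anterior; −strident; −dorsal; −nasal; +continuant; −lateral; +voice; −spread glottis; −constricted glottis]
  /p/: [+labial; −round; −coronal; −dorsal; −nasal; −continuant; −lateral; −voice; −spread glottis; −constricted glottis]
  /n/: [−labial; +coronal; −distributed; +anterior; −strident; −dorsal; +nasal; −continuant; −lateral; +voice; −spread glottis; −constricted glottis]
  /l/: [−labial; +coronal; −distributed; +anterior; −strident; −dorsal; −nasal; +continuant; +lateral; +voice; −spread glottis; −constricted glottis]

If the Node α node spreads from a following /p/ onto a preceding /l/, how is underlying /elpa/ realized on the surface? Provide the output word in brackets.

[etpa]

Node α immediately or transitively dominates [nasal], [continuant], [lateral], [voice], [spread glottis], [constricted glottis].
After delinking /l/'s Node α and linking /p/'s, the affected terminals become [−nasal], [−continuant], [−lateral], [−voice], [−spread glottis], [−constricted glottis]; [labial], [coronal], [distributed], … (outside Node α) are retained from /l/.
The resulting bundle matches /t/ in the inventory; substituting it for /l/ gives [etpa].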